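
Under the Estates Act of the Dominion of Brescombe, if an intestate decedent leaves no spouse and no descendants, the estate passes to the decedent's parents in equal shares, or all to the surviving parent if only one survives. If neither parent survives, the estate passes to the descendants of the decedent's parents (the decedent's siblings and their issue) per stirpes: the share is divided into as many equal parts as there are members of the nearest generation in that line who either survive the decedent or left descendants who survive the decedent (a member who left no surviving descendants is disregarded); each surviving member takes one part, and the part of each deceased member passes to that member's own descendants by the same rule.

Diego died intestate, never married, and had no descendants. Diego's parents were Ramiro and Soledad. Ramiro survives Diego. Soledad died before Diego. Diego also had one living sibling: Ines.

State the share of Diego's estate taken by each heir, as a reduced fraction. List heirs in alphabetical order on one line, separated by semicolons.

Ramiro 1

Only one parent, Ramiro, survives, so Ramiro takes the entire estate. The siblings take nothing because a surviving parent has priority.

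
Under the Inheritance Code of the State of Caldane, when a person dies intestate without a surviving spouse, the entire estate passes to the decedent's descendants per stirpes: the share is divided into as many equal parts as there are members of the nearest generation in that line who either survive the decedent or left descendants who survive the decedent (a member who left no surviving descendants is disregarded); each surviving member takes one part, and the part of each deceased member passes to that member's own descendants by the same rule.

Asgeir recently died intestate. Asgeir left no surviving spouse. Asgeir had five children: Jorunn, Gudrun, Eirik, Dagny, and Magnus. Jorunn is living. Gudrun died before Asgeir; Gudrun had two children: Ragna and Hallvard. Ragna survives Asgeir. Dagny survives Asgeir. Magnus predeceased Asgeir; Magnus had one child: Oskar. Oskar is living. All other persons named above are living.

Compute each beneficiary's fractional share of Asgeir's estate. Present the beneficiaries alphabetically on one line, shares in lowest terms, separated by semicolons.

Dagny 1/5; Eirik 1/5; Hallvard 1/10; Jorunn 1/5; Oskar 1/5; Ragna 1/10

There is no surviving spouse, so the entire estate passes to Asgeir's descendants per stirpes.
The estate is divided into 5 equal shares of 1/5 among Jorunn, Gudrun, Eirik, Dagny, Magnus.
Jorunn is living and takes 1/5.
Gudrun predeceased; the 1/5 allotted to Gudrun's branch passes to Gudrun's issue by representation.
The 1/5 is divided into 2 equal shares of 1/10 among Ragna, Hallvard.
Ragna is living and takes 1/10.
Hallvard is living and takes 1/10.
Eirik is living and takes 1/5.
Dagny is living and takes 1/5.
Magnus predeceased; the 1/5 allotted to Magnus's branch passes to Magnus's issue by representation.
Oskar is the sole taker at this level and receives the full 1/5.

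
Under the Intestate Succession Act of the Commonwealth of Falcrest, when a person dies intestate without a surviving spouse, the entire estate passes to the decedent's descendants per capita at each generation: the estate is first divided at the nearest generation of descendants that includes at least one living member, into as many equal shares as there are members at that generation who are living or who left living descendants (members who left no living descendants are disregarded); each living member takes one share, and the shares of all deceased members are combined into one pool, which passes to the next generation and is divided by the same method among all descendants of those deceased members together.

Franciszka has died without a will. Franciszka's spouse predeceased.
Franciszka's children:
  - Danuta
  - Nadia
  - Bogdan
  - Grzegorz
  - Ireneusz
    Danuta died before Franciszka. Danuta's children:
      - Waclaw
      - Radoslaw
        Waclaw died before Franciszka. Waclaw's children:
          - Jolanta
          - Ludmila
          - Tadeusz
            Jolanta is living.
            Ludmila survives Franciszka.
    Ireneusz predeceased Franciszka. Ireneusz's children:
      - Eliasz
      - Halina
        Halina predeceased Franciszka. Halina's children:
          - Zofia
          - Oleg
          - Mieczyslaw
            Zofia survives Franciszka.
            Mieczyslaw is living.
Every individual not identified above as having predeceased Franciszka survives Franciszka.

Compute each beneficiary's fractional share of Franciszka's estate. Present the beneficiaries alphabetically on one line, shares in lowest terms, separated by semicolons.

There is no surviving spouse, so the entire estate passes to Franciszka's descendants per capita at each generation.
At generation 1 (Danuta, Nadia, Bogdan, Grzegorz, Ireneusz) there are 5 shares of (1)/5 = 1/5 each.
Living: Nadia, Bogdan, and Grzegorz — each takes 1/5.
Deceased: Danuta and Ireneusz. Their combined 2/5 is pooled and carried to generation 2.
At generation 2 (Waclaw, Radoslaw, Eliasz, Halina) there are 4 shares of (2/5)/4 = 1/10 each.
Living: Radoslaw and Eliasz — each takes 1/10.
Deceased: Waclaw and Halina. Their combined 1/5 is pooled and carried to generation 3.
At generation 3 (Jolanta, Ludmila, Tadeusz, Zofia, Oleg, Mieczyslaw) there are 6 shares of (1/5)/6 = 1/30 each.
Living: Jolanta, Ludmila, Tadeusz, Zofia, Oleg, and Mieczyslaw — each takes 1/30.

Bogdan 1/5; Eliasz 1/10; Grzegorz 1/5; Jolanta 1/30; Ludmila 1/30; Mieczyslaw 1/30; Nadia 1/5; Oleg 1/30; Radoslaw 1/10; Tadeusz 1/30; Zofia 1/30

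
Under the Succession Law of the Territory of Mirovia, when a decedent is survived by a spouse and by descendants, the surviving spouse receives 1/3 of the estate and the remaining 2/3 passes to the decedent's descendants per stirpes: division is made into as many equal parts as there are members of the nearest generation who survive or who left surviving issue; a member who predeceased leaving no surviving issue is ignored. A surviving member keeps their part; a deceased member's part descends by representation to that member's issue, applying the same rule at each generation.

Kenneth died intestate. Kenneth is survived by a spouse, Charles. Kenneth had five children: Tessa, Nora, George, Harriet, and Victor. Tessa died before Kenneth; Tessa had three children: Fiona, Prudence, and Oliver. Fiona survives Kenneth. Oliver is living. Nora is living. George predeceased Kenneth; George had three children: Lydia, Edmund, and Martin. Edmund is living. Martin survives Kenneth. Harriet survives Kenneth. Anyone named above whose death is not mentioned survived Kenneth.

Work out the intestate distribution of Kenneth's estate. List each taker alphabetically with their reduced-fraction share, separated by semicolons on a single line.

Charles 1/3; Edmund 2/45; Fiona 2/45; Harriet 2/15; Lydia 2/45; Martin 2/45; Nora 2/15; Oliver 2/45; Prudence 2/45; Victor 2/15

Charles, as surviving spouse, takes 1/3.
The remaining 2/3 passes to Kenneth's descendants per stirpes.
The 2/3 is divided into 5 equal shares of 2/15 among Tessa, Nora, George, Harriet, Victor.
Tessa predeceased; the 2/15 allotted to Tessa's branch passes to Tessa's issue by representation.
The 2/15 is divided into 3 equal shares of 2/45 among Fiona, Prudence, Oliver.
Fiona is living and takes 2/45.
Prudence is living and takes 2/45.
Oliver is living and takes 2/45.
Nora is living and takes 2/15.
George predeceased; the 2/15 allotted to George's branch passes to George's issue by representation.
The 2/15 is divided into 3 equal shares of 2/45 among Lydia, Edmund, Martin.
Lydia is living and takes 2/45.
Edmund is living and takes 2/45.
Martin is living and takes 2/45.
Harriet is living and takes 2/15.
Victor is living and takes 2/15.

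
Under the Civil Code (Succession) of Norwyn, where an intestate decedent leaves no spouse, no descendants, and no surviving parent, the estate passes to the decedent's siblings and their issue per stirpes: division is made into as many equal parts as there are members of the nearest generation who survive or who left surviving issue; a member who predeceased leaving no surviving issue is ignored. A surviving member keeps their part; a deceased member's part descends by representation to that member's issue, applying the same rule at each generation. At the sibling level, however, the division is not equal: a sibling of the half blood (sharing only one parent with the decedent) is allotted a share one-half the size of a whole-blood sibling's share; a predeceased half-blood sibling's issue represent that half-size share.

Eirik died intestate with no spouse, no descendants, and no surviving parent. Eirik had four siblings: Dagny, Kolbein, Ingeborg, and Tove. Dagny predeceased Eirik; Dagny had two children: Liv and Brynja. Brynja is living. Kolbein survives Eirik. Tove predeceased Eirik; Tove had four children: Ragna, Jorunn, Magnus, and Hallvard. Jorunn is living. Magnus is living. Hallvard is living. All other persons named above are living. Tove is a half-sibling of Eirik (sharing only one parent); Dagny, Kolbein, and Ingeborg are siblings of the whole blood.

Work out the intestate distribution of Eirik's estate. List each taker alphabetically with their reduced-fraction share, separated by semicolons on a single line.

Brynja 1/7; Hallvard 1/28; Ingeborg 2/7; Jorunn 1/28; Kolbein 2/7; Liv 1/7; Magnus 1/28; Ragna 1/28

No spouse, descendants, or parent survives, so the estate passes to Eirik's siblings per stirpes.
Half-blood siblings count for one-half the weight of whole-blood siblings at the initial division.
Dividing 1 in proportion to weights (total weight 7/2): Dagny (weight 1) → 2/7; Kolbein (weight 1) → 2/7; Ingeborg (weight 1) → 2/7; Tove (weight 1/2) → 1/7.
Dagny predeceased; the 2/7 allotted to Dagny's branch passes to Dagny's issue by representation.
The 2/7 is divided into 2 equal shares of 1/7 among Liv, Brynja.
Liv is living and takes 1/7.
Brynja is living and takes 1/7.
Kolbein is living and takes 2/7.
Ingeborg is living and takes 2/7.
Tove predeceased; the 1/7 allotted to Tove's branch passes to Tove's issue by representation.
The 1/7 is divided into 4 equal shares of 1/28 among Ragna, Jorunn, Magnus, Hallvard.
Ragna is living and takes 1/28.
Jorunn is living and takes 1/28.
Magnus is living and takes 1/28.
Hallvard is living and takes 1/28.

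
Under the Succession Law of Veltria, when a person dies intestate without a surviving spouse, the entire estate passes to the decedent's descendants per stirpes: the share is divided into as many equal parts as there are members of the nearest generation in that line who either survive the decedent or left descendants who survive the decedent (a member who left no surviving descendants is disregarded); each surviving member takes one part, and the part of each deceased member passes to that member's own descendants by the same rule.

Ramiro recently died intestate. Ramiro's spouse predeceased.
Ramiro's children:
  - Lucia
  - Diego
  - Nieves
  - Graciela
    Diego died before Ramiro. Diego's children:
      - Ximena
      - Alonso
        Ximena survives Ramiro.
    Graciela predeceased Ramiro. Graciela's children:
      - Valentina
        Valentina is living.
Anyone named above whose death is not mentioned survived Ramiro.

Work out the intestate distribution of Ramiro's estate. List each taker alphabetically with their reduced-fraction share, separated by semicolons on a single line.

Alonso 1/8; Lucia 1/4; Nieves 1/4; Valentina 1/4; Ximena 1/8

There is no surviving spouse, so the entire estate passes to Ramiro's descendants per stirpes.
The estate is divided into 4 equal shares of 1/4 among Lucia, Diego, Nieves, Graciela.
Lucia is living and takes 1/4.
Diego predeceased; the 1/4 allotted to Diego's branch passes to Diego's issue by representation.
The 1/4 is divided into 2 equal shares of 1/8 among Ximena, Alonso.
Ximena is living and takes 1/8.
Alonso is living and takes 1/8.
Nieves is living and takes 1/4.
Graciela predeceased; the 1/4 allotted to Graciela's branch passes to Graciela's issue by representation.
Valentina is the sole taker at this level and receives the full 1/4.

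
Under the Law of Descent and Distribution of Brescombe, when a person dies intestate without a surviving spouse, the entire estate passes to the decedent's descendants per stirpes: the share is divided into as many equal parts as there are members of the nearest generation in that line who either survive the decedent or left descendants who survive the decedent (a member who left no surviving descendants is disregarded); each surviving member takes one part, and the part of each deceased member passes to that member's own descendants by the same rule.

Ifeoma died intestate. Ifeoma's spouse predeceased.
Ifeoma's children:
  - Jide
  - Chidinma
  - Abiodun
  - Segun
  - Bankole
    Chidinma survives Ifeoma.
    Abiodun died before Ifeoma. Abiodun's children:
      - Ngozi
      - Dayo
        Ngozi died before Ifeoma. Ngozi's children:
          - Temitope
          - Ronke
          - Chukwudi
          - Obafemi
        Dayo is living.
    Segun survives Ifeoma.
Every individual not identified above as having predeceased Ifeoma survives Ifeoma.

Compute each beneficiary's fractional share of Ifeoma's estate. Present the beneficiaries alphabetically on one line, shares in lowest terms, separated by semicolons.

There is no surviving spouse, so the entire estate passes to Ifeoma's descendants per stirpes.
The estate is divided into 5 equal shares of 1/5 among Jide, Chidinma, Abiodun, Segun, Bankole.
Jide is living and takes 1/5.
Chidinma is living and takes 1/5.
Abiodun predeceased; the 1/5 allotted to Abiodun's branch passes to Abiodun's issue by representation.
The 1/5 is divided into 2 equal shares of 1/10 among Ngozi, Dayo.
Ngozi predeceased; the 1/10 allotted to Ngozi's branch passes to Ngozi's issue by representation.
The 1/10 is divided into 4 equal shares of 1/40 among Temitope, Ronke, Chukwudi, Obafemi.
Temitope is living and takes 1/40.
Ronke is living and takes 1/40.
Chukwudi is living and takes 1/40.
Obafemi is living and takes 1/40.
Dayo is living and takes 1/10.
Segun is living and takes 1/5.
Bankole is living and takes 1/5.

Bankole 1/5; Chidinma 1/5; Chukwudi 1/40; Dayo 1/10; Jide 1/5; Obafemi 1/40; Ronke 1/40; Segun 1/5; Temitope 1/40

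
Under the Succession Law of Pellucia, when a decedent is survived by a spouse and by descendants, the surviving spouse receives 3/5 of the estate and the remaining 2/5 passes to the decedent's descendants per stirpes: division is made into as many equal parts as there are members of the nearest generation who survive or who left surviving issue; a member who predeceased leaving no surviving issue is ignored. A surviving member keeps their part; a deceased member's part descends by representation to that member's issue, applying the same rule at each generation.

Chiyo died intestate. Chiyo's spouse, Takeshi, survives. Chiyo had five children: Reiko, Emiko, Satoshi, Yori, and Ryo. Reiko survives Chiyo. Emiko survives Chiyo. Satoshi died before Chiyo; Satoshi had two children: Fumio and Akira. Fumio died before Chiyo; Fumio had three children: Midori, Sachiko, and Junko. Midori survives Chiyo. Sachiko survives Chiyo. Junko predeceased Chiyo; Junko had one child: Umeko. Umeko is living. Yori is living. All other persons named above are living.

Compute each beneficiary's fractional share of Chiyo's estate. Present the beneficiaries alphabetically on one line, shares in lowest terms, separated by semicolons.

Takeshi, as surviving spouse, takes 3/5.
The remaining 2/5 passes to Chiyo's descendants per stirpes.
The 2/5 is divided into 5 equal shares of 2/25 among Reiko, Emiko, Satoshi, Yori, Ryo.
Reiko is living and takes 2/25.
Emiko is living and takes 2/25.
Satoshi predeceased; the 2/25 allotted to Satoshi's branch passes to Satoshi's issue by representation.
The 2/25 is divided into 2 equal shares of 1/25 among Fumio, Akira.
Fumio predeceased; the 1/25 allotted to Fumio's branch passes to Fumio's issue by representation.
The 1/25 is divided into 3 equal shares of 1/75 among Midori, Sachiko, Junko.
Midori is living and takes 1/75.
Sachiko is living and takes 1/75.
Junko predeceased; the 1/75 allotted to Junko's branch passes to Junko's issue by representation.
Umeko is the sole taker at this level and receives the full 1/75.
Akira is living and takes 1/25.
Yori is living and takes 2/25.
Ryo is living and takes 2/25.

Akira 1/25; Emiko 2/25; Midori 1/75; Reiko 2/25; Ryo 2/25; Sachiko 1/75; Takeshi 3/5; Umeko 1/75; Yori 2/25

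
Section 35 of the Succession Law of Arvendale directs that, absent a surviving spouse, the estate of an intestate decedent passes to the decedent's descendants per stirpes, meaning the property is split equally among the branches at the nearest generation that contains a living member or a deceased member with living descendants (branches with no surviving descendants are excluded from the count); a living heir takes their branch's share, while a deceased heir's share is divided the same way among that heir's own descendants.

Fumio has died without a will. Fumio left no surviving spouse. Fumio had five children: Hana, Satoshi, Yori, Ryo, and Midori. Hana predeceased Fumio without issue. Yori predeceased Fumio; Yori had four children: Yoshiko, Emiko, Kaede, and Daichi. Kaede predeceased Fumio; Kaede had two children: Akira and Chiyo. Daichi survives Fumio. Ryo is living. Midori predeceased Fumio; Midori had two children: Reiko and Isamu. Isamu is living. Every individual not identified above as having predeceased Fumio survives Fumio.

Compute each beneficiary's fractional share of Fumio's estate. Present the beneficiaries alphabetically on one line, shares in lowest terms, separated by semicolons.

Akira 1/32; Chiyo 1/32; Daichi 1/16; Emiko 1/16; Isamu 1/8; Reiko 1/8; Ryo 1/4; Satoshi 1/4; Yoshiko 1/16

There is no surviving spouse, so the entire estate passes to Fumio's descendants per stirpes.
Hana left no surviving issue, so that branch lapses and is disregarded.
The estate is divided into 4 equal shares of 1/4 among Satoshi, Yori, Ryo, Midori.
Satoshi is living and takes 1/4.
Yori predeceased; the 1/4 allotted to Yori's branch passes to Yori's issue by representation.
The 1/4 is divided into 4 equal shares of 1/16 among Yoshiko, Emiko, Kaede, Daichi.
Yoshiko is living and takes 1/16.
Emiko is living and takes 1/16.
Kaede predeceased; the 1/16 allotted to Kaede's branch passes to Kaede's issue by representation.
The 1/16 is divided into 2 equal shares of 1/32 among Akira, Chiyo.
Akira is living and takes 1/32.
Chiyo is living and takes 1/32.
Daichi is living and takes 1/16.
Ryo is living and takes 1/4.
Midori predeceased; the 1/4 allotted to Midori's branch passes to Midori's issue by representation.
The 1/4 is divided into 2 equal shares of 1/8 among Reiko, Isamu.
Reiko is living and takes 1/8.
Isamu is living and takes 1/8.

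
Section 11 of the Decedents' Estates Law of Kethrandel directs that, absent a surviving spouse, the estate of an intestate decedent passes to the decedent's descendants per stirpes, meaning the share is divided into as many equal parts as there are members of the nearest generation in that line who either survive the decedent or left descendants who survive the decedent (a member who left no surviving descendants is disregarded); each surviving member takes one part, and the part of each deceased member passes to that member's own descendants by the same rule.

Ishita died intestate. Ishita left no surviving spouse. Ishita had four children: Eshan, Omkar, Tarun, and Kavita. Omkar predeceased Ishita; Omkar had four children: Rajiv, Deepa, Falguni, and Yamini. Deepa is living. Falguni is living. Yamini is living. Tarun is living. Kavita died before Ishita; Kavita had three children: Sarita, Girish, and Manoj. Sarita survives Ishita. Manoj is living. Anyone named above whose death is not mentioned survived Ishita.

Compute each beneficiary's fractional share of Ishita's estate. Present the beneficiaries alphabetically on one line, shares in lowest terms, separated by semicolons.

Deepa 1/16; Eshan 1/4; Falguni 1/16; Girish 1/12; Manoj 1/12; Rajiv 1/16; Sarita 1/12; Tarun 1/4; Yamini 1/16

There is no surviving spouse, so the entire estate passes to Ishita's descendants per stirpes.
The estate is divided into 4 equal shares of 1/4 among Eshan, Omkar, Tarun, Kavita.
Eshan is living and takes 1/4.
Omkar predeceased; the 1/4 allotted to Omkar's branch passes to Omkar's issue by representation.
The 1/4 is divided into 4 equal shares of 1/16 among Rajiv, Deepa, Falguni, Yamini.
Rajiv is living and takes 1/16.
Deepa is living and takes 1/16.
Falguni is living and takes 1/16.
Yamini is living and takes 1/16.
Tarun is living and takes 1/4.
Kavita predeceased; the 1/4 allotted to Kavita's branch passes to Kavita's issue by representation.
The 1/4 is divided into 3 equal shares of 1/12 among Sarita, Girish, Manoj.
Sarita is living and takes 1/12.
Girish is living and takes 1/12.
Manoj is living and takes 1/12.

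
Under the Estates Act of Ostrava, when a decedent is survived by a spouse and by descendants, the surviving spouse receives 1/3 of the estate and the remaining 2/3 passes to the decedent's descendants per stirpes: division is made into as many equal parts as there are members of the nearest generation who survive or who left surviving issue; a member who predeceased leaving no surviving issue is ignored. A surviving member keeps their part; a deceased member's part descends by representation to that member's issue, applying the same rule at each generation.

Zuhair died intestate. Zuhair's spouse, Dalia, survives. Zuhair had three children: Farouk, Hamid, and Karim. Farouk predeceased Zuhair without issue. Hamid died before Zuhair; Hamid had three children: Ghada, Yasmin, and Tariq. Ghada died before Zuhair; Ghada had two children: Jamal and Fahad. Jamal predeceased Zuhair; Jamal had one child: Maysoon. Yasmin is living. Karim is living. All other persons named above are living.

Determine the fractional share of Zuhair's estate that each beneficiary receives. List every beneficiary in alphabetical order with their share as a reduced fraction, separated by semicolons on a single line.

Dalia, as surviving spouse, takes 1/3.
The remaining 2/3 passes to Zuhair's descendants per stirpes.
Farouk left no surviving issue, so that branch lapses and is disregarded.
The 2/3 is divided into 2 equal shares of 1/3 among Hamid, Karim.
Hamid predeceased; the 1/3 allotted to Hamid's branch passes to Hamid's issue by representation.
The 1/3 is divided into 3 equal shares of 1/9 among Ghada, Yasmin, Tariq.
Ghada predeceased; the 1/9 allotted to Ghada's branch passes to Ghada's issue by representation.
The 1/9 is divided into 2 equal shares of 1/18 among Jamal, Fahad.
Jamal predeceased; the 1/18 allotted to Jamal's branch passes to Jamal's issue by representation.
Maysoon is the sole taker at this level and receives the full 1/18.
Fahad is living and takes 1/18.
Yasmin is living and takes 1/9.
Tariq is living and takes 1/9.
Karim is living and takes 1/3.

Dalia 1/3; Fahad 1/18; Karim 1/3; Maysoon 1/18; Tariq 1/9; Yasmin 1/9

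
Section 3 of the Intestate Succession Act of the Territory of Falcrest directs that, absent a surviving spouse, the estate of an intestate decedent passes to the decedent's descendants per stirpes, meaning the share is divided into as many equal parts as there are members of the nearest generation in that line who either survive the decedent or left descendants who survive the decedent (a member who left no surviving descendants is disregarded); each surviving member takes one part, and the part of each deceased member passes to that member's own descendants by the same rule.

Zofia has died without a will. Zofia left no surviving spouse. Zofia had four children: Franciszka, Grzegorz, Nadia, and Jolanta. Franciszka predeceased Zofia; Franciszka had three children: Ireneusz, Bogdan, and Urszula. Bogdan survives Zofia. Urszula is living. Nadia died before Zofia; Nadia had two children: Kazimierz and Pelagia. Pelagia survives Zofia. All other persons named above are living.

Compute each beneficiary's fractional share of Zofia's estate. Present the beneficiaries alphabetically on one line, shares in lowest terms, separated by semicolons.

Bogdan 1/12; Grzegorz 1/4; Ireneusz 1/12; Jolanta 1/4; Kazimierz 1/8; Pelagia 1/8; Urszula 1/12

There is no surviving spouse, so the entire estate passes to Zofia's descendants per stirpes.
The estate is divided into 4 equal shares of 1/4 among Franciszka, Grzegorz, Nadia, Jolanta.
Franciszka predeceased; the 1/4 allotted to Franciszka's branch passes to Franciszka's issue by representation.
The 1/4 is divided into 3 equal shares of 1/12 among Ireneusz, Bogdan, Urszula.
Ireneusz is living and takes 1/12.
Bogdan is living and takes 1/12.
Urszula is living and takes 1/12.
Grzegorz is living and takes 1/4.
Nadia predeceased; the 1/4 allotted to Nadia's branch passes to Nadia's issue by representation.
The 1/4 is divided into 2 equal shares of 1/8 among Kazimierz, Pelagia.
Kazimierz is living and takes 1/8.
Pelagia is living and takes 1/8.
Jolanta is living and takes 1/4.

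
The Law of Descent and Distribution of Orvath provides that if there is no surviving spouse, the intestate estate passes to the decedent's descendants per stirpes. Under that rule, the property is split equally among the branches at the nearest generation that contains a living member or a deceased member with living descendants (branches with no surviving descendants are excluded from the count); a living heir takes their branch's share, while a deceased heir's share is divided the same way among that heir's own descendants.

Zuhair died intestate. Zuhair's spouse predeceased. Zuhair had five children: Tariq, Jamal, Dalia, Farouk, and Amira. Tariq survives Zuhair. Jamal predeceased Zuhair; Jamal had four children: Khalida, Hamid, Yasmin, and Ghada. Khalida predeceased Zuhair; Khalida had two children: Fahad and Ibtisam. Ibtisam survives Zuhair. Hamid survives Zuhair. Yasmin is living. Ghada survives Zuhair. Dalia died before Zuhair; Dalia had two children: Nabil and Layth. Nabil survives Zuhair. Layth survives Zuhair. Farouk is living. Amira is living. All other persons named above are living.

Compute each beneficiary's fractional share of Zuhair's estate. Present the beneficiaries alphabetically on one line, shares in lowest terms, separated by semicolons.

There is no surviving spouse, so the entire estate passes to Zuhair's descendants per stirpes.
The estate is divided into 5 equal shares of 1/5 among Tariq, Jamal, Dalia, Farouk, Amira.
Tariq is living and takes 1/5.
Jamal predeceased; the 1/5 allotted to Jamal's branch passes to Jamal's issue by representation.
The 1/5 is divided into 4 equal shares of 1/20 among Khalida, Hamid, Yasmin, Ghada.
Khalida predeceased; the 1/20 allotted to Khalida's branch passes to Khalida's issue by representation.
The 1/20 is divided into 2 equal shares of 1/40 among Fahad, Ibtisam.
Fahad is living and takes 1/40.
Ibtisam is living and takes 1/40.
Hamid is living and takes 1/20.
Yasmin is living and takes 1/20.
Ghada is living and takes 1/20.
Dalia predeceased; the 1/5 allotted to Dalia's branch passes to Dalia's issue by representation.
The 1/5 is divided into 2 equal shares of 1/10 among Nabil, Layth.
Nabil is living and takes 1/10.
Layth is living and takes 1/10.
Farouk is living and takes 1/5.
Amira is living and takes 1/5.

Amira 1/5; Fahad 1/40; Farouk 1/5; Ghada 1/20; Hamid 1/20; Ibtisam 1/40; Layth 1/10; Nabil 1/10; Tariq 1/5; Yasmin 1/20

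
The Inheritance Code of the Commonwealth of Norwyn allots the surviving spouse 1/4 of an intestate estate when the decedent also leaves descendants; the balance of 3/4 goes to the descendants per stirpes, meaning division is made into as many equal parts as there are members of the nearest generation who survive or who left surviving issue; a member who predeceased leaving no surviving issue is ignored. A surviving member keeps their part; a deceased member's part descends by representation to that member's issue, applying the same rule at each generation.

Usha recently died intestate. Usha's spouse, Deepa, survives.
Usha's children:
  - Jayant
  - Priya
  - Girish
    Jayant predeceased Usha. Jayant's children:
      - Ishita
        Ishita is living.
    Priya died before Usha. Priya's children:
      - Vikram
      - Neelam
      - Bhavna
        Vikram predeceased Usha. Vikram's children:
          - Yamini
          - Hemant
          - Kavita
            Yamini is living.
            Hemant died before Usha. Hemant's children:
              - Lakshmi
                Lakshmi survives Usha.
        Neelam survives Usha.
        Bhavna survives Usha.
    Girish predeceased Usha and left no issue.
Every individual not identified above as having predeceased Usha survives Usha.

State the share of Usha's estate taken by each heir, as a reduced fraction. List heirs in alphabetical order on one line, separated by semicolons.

Deepa, as surviving spouse, takes 1/4.
The remaining 3/4 passes to Usha's descendants per stirpes.
Girish left no surviving issue, so that branch lapses and is disregarded.
The 3/4 is divided into 2 equal shares of 3/8 among Jayant, Priya.
Jayant predeceased; the 3/8 allotted to Jayant's branch passes to Jayant's issue by representation.
Ishita is the sole taker at this level and receives the full 3/8.
Priya predeceased; the 3/8 allotted to Priya's branch passes to Priya's issue by representation.
The 3/8 is divided into 3 equal shares of 1/8 among Vikram, Neelam, Bhavna.
Vikram predeceased; the 1/8 allotted to Vikram's branch passes to Vikram's issue by representation.
The 1/8 is divided into 3 equal shares of 1/24 among Yamini, Hemant, Kavita.
Yamini is living and takes 1/24.
Hemant predeceased; the 1/24 allotted to Hemant's branch passes to Hemant's issue by representation.
Lakshmi is the sole taker at this level and receives the full 1/24.
Kavita is living and takes 1/24.
Neelam is living and takes 1/8.
Bhavna is living and takes 1/8.

Bhavna 1/8; Deepa 1/4; Ishita 3/8; Kavita 1/24; Lakshmi 1/24; Neelam 1/8; Yamini 1/24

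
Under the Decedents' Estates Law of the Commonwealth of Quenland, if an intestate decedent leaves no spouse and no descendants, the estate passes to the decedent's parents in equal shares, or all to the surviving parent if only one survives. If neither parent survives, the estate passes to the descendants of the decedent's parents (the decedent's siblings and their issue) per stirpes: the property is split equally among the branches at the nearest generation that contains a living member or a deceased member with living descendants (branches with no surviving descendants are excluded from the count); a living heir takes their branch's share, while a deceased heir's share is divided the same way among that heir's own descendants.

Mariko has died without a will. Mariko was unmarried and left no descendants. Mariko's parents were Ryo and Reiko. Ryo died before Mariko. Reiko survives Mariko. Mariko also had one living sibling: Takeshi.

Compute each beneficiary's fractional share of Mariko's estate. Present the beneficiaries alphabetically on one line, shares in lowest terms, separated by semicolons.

Reiko 1

Only one parent, Reiko, survives, so Reiko takes the entire estate. The siblings take nothing because a surviving parent has priority.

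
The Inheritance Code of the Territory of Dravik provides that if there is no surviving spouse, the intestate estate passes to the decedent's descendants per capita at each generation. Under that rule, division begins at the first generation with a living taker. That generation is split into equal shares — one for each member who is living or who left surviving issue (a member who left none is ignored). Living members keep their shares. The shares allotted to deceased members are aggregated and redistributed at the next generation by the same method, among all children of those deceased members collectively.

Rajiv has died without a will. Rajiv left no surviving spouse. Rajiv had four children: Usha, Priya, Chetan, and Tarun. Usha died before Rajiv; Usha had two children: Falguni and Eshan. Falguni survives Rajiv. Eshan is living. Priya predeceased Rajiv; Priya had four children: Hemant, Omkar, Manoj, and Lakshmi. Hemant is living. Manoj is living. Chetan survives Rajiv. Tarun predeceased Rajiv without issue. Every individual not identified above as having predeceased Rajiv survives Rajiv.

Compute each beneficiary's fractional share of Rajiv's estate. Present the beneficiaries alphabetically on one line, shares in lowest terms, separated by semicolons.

Chetan 1/3; Eshan 1/9; Falguni 1/9; Hemant 1/9; Lakshmi 1/9; Manoj 1/9; Omkar 1/9

There is no surviving spouse, so the entire estate passes to Rajiv's descendants per capita at each generation.
At generation 1 (Usha, Priya, Chetan) there are 3 shares of (1)/3 = 1/3 each.
Living: Chetan — each takes 1/3.
Deceased: Usha and Priya. Their combined 2/3 is pooled and carried to generation 2.
At generation 2 (Falguni, Eshan, Hemant, Omkar, Manoj, Lakshmi) there are 6 shares of (2/3)/6 = 1/9 each.
Living: Falguni, Eshan, Hemant, Omkar, Manoj, and Lakshmi — each takes 1/9.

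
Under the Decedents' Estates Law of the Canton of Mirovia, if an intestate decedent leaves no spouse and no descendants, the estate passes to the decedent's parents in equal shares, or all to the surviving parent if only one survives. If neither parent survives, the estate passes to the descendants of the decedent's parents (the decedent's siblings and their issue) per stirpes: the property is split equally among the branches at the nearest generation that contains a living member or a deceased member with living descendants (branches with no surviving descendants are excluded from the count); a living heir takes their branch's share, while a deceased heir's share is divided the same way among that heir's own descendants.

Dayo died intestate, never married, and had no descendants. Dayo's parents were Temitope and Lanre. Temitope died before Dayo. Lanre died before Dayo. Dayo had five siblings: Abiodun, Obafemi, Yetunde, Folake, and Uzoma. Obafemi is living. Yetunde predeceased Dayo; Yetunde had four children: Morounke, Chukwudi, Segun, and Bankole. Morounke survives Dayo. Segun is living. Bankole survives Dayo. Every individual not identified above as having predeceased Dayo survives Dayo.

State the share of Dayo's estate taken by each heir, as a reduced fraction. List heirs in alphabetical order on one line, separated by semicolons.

Abiodun 1/5; Bankole 1/20; Chukwudi 1/20; Folake 1/5; Morounke 1/20; Obafemi 1/5; Segun 1/20; Uzoma 1/5

Neither parent survives and there are no descendants, so the estate passes to Dayo's siblings and their issue per stirpes.
The estate is divided into 5 equal shares of 1/5 among Abiodun, Obafemi, Yetunde, Folake, Uzoma.
Abiodun is living and takes 1/5.
Obafemi is living and takes 1/5.
Yetunde predeceased; the 1/5 allotted to Yetunde's branch passes to Yetunde's issue by representation.
The 1/5 is divided into 4 equal shares of 1/20 among Morounke, Chukwudi, Segun, Bankole.
Morounke is living and takes 1/20.
Chukwudi is living and takes 1/20.
Segun is living and takes 1/20.
Bankole is living and takes 1/20.
Folake is living and takes 1/5.
Uzoma is living and takes 1/5.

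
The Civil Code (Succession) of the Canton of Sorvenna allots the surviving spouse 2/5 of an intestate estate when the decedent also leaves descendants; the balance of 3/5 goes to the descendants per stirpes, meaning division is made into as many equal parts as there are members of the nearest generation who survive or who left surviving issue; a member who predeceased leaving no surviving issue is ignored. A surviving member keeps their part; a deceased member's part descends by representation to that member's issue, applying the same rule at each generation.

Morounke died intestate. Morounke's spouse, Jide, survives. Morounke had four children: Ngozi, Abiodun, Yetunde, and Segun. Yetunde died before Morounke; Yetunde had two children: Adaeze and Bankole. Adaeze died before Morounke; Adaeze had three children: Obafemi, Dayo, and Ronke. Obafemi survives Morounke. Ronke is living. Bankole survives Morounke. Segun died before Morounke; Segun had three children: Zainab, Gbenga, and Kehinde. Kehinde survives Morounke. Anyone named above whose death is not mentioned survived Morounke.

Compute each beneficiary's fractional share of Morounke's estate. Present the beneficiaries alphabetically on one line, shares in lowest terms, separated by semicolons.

Abiodun 3/20; Bankole 3/40; Dayo 1/40; Gbenga 1/20; Jide 2/5; Kehinde 1/20; Ngozi 3/20; Obafemi 1/40; Ronke 1/40; Zainab 1/20

Jide, as surviving spouse, takes 2/5.
The remaining 3/5 passes to Morounke's descendants per stirpes.
The 3/5 is divided into 4 equal shares of 3/20 among Ngozi, Abiodun, Yetunde, Segun.
Ngozi is living and takes 3/20.
Abiodun is living and takes 3/20.
Yetunde predeceased; the 3/20 allotted to Yetunde's branch passes to Yetunde's issue by representation.
The 3/20 is divided into 2 equal shares of 3/40 among Adaeze, Bankole.
Adaeze predeceased; the 3/40 allotted to Adaeze's branch passes to Adaeze's issue by representation.
The 3/40 is divided into 3 equal shares of 1/40 among Obafemi, Dayo, Ronke.
Obafemi is living and takes 1/40.
Dayo is living and takes 1/40.
Ronke is living and takes 1/40.
Bankole is living and takes 3/40.
Segun predeceased; the 3/20 allotted to Segun's branch passes to Segun's issue by representation.
The 3/20 is divided into 3 equal shares of 1/20 among Zainab, Gbenga, Kehinde.
Zainab is living and takes 1/20.
Gbenga is living and takes 1/20.
Kehinde is living and takes 1/20.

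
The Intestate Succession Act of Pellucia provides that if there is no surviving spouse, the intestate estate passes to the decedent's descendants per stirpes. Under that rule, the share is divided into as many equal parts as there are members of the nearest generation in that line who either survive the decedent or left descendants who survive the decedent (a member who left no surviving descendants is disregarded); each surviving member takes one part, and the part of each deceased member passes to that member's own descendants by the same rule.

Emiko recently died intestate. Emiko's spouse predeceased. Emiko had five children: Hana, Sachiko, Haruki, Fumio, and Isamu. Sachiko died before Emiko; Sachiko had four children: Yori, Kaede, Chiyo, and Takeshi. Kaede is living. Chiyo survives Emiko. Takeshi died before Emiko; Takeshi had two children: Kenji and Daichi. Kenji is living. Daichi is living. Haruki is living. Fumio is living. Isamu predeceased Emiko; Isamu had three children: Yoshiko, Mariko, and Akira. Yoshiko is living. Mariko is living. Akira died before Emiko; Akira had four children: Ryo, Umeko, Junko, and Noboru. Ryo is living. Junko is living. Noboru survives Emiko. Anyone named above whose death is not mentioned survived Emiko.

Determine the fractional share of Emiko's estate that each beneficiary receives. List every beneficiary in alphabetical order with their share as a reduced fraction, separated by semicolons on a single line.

There is no surviving spouse, so the entire estate passes to Emiko's descendants per stirpes.
The estate is divided into 5 equal shares of 1/5 among Hana, Sachiko, Haruki, Fumio, Isamu.
Hana is living and takes 1/5.
Sachiko predeceased; the 1/5 allotted to Sachiko's branch passes to Sachiko's issue by representation.
The 1/5 is divided into 4 equal shares of 1/20 among Yori, Kaede, Chiyo, Takeshi.
Yori is living and takes 1/20.
Kaede is living and takes 1/20.
Chiyo is living and takes 1/20.
Takeshi predeceased; the 1/20 allotted to Takeshi's branch passes to Takeshi's issue by representation.
The 1/20 is divided into 2 equal shares of 1/40 among Kenji, Daichi.
Kenji is living and takes 1/40.
Daichi is living and takes 1/40.
Haruki is living and takes 1/5.
Fumio is living and takes 1/5.
Isamu predeceased; the 1/5 allotted to Isamu's branch passes to Isamu's issue by representation.
The 1/5 is divided into 3 equal shares of 1/15 among Yoshiko, Mariko, Akira.
Yoshiko is living and takes 1/15.
Mariko is living and takes 1/15.
Akira predeceased; the 1/15 allotted to Akira's branch passes to Akira's issue by representation.
The 1/15 is divided into 4 equal shares of 1/60 among Ryo, Umeko, Junko, Noboru.
Ryo is living and takes 1/60.
Umeko is living and takes 1/60.
Junko is living and takes 1/60.
Noboru is living and takes 1/60.

Chiyo 1/20; Daichi 1/40; Fumio 1/5; Hana 1/5; Haruki 1/5; Junko 1/60; Kaede 1/20; Kenji 1/40; Mariko 1/15; Noboru 1/60; Ryo 1/60; Umeko 1/60; Yori 1/20; Yoshiko 1/15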